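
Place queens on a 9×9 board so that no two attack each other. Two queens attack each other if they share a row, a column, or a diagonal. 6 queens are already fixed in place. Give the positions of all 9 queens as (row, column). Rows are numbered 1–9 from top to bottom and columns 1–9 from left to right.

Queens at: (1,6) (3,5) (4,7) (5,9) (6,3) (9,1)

Row 2: attacked by (1,6)→{5,6,7}; (3,5)→{4,5,6}; (4,7)→{5,7,9}; (5,9)→{6,9}; (6,3)→{3,7}; (9,1)→{1,8}. Safe: 2. Place at column 2.
Row 7: attacked by (1,6)→{6}; (2,2)→{2,7}; (3,5)→{1,5,9}; (4,7)→{4,7}; (5,9)→{7,9}; (6,3)→{2,3,4}; (9,1)→{1,3}. Safe: 8. Place at column 8.
Row 8: attacked by (1,6)→{6}; (2,2)→{2,8}; (3,5)→{5}; (4,7)→{3,7}; (5,9)→{6,9}; (6,3)→{1,3,5}; (7,8)→{7,8,9}; (9,1)→{1,2}. Safe: 4. Place at column 4.
Columns [6, 2, 5, 7, 9, 3, 8, 4, 1], r−c [-5, 0, -2, -3, -4, 3, -1, 4, 8], r+c [7, 4, 8, 11, 14, 9, 15, 12, 10] are all distinct, so no two queens attack.

(1,6) (2,2) (3,5) (4,7) (5,9) (6,3) (7,8) (8,4) (9,1)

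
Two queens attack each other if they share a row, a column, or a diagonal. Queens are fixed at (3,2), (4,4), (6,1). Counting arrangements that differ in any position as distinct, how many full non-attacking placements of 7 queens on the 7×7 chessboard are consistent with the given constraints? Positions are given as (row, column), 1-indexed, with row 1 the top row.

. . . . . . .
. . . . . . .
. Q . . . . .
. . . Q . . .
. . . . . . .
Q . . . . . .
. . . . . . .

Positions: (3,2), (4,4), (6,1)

2

Branch on row 1: col 3 → 1; col 5 → 1.
Sum: 1 + 1 = 2.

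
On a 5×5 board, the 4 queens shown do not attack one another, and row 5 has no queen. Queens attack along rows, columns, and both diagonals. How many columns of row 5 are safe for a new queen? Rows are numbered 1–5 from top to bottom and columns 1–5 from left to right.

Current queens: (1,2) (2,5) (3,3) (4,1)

1

(1,2) attacks row 5 at column 2.
(2,5) attacks row 5 at column 5 and diagonals 2.
(3,3) attacks row 5 at column 3 and diagonals 1, 5.
(4,1) attacks row 5 at column 1 and diagonals 2.
Attacked columns: {1, 2, 3, 5}. Safe: {4}.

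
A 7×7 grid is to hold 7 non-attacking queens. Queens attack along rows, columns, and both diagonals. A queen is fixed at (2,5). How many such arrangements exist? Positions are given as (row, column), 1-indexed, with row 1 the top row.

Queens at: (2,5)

6

Branch on row 1: col 1 → 1; col 2 → 3; col 3 → 1; col 7 → 1.
Sum: 1 + 3 + 1 + 1 = 6.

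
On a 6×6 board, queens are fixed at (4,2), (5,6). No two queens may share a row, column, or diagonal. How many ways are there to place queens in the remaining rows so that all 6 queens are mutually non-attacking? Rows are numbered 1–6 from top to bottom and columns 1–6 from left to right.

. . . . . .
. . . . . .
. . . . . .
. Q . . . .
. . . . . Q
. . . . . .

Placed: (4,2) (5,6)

1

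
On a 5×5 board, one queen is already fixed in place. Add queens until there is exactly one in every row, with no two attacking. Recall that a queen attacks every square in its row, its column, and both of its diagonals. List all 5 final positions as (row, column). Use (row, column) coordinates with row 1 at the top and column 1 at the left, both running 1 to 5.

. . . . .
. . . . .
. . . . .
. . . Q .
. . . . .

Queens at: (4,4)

(1,5) (2,3) (3,1) (4,4) (5,2)

Row 1: attacked by (4,4)→{1,4}. Safe: 2, 3, 5. Place at column 5.
Row 2: attacked by (1,5)→{4,5}; (4,4)→{2,4}. Safe: 1, 3. Place at column 3.
Row 3: attacked by (1,5)→{3,5}; (2,3)→{2,3,4}; (4,4)→{3,4,5}. Safe: 1. Place at column 1.
Row 5: attacked by (1,5)→{1,5}; (2,3)→{3}; (3,1)→{1,3}; (4,4)→{3,4,5}. Safe: 2. Place at column 2.
Columns [5, 3, 1, 4, 2], r−c [-4, -1, 2, 0, 3], r+c [6, 5, 4, 8, 7] are all distinct, so no two queens attack.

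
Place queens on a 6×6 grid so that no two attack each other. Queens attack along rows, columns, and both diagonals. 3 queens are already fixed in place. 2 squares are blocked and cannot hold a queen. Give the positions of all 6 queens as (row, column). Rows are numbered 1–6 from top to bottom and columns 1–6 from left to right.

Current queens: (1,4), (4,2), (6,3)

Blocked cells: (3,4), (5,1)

(1,4) (2,1) (3,5) (4,2) (5,6) (6,3)

Row 2: attacked by (1,4)→{3,4,5}; (4,2)→{2,4}; (6,3)→{3}. Safe: 1, 6. Place at column 1.
Row 3: attacked by (1,4)→{2,4,6}; (2,1)→{1,2}; (4,2)→{1,2,3}; (6,3)→{3,6}. Blocked: 4. Safe: 5. Place at column 5.
Row 5: attacked by (1,4)→{4}; (2,1)→{1,4}; (3,5)→{3,5}; (4,2)→{1,2,3}; (6,3)→{2,3,4}. Blocked: 1. Safe: 6. Place at column 6.
Columns [4, 1, 5, 2, 6, 3], r−c [-3, 1, -2, 2, -1, 3], r+c [5, 3, 8, 6, 11, 9] are all distinct, so no two queens attack.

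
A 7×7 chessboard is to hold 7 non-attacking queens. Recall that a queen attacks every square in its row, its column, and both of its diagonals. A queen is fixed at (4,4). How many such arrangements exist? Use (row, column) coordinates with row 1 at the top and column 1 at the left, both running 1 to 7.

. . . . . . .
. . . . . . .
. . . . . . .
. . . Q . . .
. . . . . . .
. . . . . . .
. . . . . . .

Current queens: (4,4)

Branch on row 1: col 2 → 2; col 3 → 2; col 5 → 2; col 6 → 2.
Sum: 2 + 2 + 2 + 2 = 8.

8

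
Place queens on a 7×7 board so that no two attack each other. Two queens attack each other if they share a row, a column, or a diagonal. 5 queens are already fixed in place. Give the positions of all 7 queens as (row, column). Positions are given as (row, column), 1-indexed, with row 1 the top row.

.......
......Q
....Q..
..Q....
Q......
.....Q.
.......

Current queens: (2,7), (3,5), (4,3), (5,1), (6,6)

(1,2) (2,7) (3,5) (4,3) (5,1) (6,6) (7,4)

Row 1: attacked by (2,7)→{6,7}; (3,5)→{3,5,7}; (4,3)→{3,6}; (5,1)→{1,5}; (6,6)→{1,6}. Safe: 2, 4. Place at column 2.
Row 7: attacked by (1,2)→{2}; (2,7)→{2,7}; (3,5)→{1,5}; (4,3)→{3,6}; (5,1)→{1,3}; (6,6)→{5,6,7}. Safe: 4. Place at column 4.
Columns [2, 7, 5, 3, 1, 6, 4], r−c [-1, -5, -2, 1, 4, 0, 3], r+c [3, 9, 8, 7, 6, 12, 11] are all distinct, so no two queens attack.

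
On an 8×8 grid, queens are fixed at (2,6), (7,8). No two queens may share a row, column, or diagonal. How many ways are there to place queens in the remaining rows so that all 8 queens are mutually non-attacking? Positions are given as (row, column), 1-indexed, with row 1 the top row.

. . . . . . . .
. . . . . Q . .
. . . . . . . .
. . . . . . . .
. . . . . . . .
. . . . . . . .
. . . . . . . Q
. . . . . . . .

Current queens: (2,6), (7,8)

Branch on row 1: col 1 → 0; col 3 → 2; col 4 → 0.
Sum: 0 + 2 + 0 = 2.

2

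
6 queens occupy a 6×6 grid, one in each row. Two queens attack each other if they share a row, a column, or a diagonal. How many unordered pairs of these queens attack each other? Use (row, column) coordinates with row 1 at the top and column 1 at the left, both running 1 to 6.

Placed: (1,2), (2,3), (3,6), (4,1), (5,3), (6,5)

Same column: (2,3)–(5,3) (column 3).
Same diagonal: (1,2)–(2,3) (|1−2| = |2−3| = 1); (2,3)–(4,1) (|2−4| = |3−1| = 2).
Total attacking pairs: 3.

3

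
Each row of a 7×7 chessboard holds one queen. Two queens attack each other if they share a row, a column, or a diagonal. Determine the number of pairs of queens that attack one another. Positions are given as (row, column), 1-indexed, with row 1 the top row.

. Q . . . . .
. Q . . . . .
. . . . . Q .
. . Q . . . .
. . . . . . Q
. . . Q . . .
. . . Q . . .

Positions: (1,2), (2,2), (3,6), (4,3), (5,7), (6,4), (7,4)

Same column: (1,2)–(2,2) (column 2); (6,4)–(7,4) (column 4).
Total attacking pairs: 2.

2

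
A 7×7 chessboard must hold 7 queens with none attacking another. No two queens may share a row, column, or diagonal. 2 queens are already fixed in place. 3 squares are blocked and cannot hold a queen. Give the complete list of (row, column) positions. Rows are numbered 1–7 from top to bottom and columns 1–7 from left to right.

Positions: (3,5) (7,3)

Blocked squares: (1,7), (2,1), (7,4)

(1,6) (2,2) (3,5) (4,1) (5,4) (6,7) (7,3)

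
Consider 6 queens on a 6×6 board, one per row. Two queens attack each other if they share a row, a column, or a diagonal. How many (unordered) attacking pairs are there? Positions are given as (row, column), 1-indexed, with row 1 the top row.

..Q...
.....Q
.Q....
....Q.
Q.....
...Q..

0

All columns are distinct and no two queens satisfy |Δrow| = |Δcol|, so no pair attacks.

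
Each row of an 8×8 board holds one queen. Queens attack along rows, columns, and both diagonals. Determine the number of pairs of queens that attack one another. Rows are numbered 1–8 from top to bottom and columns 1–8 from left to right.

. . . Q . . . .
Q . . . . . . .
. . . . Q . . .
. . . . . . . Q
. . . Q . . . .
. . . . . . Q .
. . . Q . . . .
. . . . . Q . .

4

Same column: (1,4)–(5,4) (column 4); (1,4)–(7,4) (column 4); (5,4)–(7,4) (column 4).
Same diagonal: (2,1)–(5,4) (|2−5| = |1−4| = 3).
Total attacking pairs: 4.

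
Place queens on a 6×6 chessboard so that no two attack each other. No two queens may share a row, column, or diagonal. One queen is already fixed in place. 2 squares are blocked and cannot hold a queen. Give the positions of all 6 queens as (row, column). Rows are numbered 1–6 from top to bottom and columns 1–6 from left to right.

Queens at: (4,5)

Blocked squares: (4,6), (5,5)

Row 1: attacked by (4,5)→{2,5}. Safe: 1, 3, 4, 6. Place at column 3.
Row 2: attacked by (1,3)→{2,3,4}; (4,5)→{3,5}. Safe: 1, 6. Place at column 6.
Row 3: attacked by (1,3)→{1,3,5}; (2,6)→{5,6}; (4,5)→{4,5,6}. Safe: 2. Place at column 2.
Row 5: attacked by (1,3)→{3}; (2,6)→{3,6}; (3,2)→{2,4}; (4,5)→{4,5,6}. Blocked: 5. Safe: 1. Place at column 1.
Row 6: attacked by (1,3)→{3}; (2,6)→{2,6}; (3,2)→{2,5}; (4,5)→{3,5}; (5,1)→{1,2}. Safe: 4. Place at column 4.
Columns [3, 6, 2, 5, 1, 4], r−c [-2, -4, 1, -1, 4, 2], r+c [4, 8, 5, 9, 6, 10] are all distinct, so no two queens attack.

(1,3) (2,6) (3,2) (4,5) (5,1) (6,4)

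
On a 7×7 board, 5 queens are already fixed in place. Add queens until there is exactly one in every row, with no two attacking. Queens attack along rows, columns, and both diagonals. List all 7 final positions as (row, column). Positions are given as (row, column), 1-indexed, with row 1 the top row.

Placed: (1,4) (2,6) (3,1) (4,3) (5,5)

Row 6: attacked by (1,4)→{4}; (2,6)→{2,6}; (3,1)→{1,4}; (4,3)→{1,3,5}; (5,5)→{4,5,6}. Safe: 7. Place at column 7.
Row 7: attacked by (1,4)→{4}; (2,6)→{1,6}; (3,1)→{1,5}; (4,3)→{3,6}; (5,5)→{3,5,7}; (6,7)→{6,7}. Safe: 2. Place at column 2.
Columns [4, 6, 1, 3, 5, 7, 2], r−c [-3, -4, 2, 1, 0, -1, 5], r+c [5, 8, 4, 7, 10, 13, 9] are all distinct, so no two queens attack.

(1,4) (2,6) (3,1) (4,3) (5,5) (6,7) (7,2)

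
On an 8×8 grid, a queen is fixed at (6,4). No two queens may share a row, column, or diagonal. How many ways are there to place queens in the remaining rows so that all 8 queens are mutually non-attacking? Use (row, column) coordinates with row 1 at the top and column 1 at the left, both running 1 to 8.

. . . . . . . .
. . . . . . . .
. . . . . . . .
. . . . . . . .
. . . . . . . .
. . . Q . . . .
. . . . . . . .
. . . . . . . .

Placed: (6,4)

12

Branch on row 1: col 1 → 2; col 2 → 2; col 3 → 3; col 5 → 1; col 6 → 2; col 7 → 2; col 8 → 0.
Sum: 2 + 2 + 3 + 1 + 2 + 2 + 0 = 12.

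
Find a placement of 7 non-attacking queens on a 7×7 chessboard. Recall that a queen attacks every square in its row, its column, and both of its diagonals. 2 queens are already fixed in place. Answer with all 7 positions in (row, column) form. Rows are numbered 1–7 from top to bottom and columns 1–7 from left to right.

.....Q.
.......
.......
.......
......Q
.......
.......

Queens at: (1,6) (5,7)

Row 2: attacked by (1,6)→{5,6,7}; (5,7)→{4,7}. Safe: 1, 2, 3. Place at column 1.
Row 3: attacked by (1,6)→{4,6}; (2,1)→{1,2}; (5,7)→{5,7}. Safe: 3. Place at column 3.
Row 4: attacked by (1,6)→{3,6}; (2,1)→{1,3}; (3,3)→{2,3,4}; (5,7)→{6,7}. Safe: 5. Place at column 5.
Row 6: attacked by (1,6)→{1,6}; (2,1)→{1,5}; (3,3)→{3,6}; (4,5)→{3,5,7}; (5,7)→{6,7}. Safe: 2, 4. Place at column 2.
Row 7: attacked by (1,6)→{6}; (2,1)→{1,6}; (3,3)→{3,7}; (4,5)→{2,5}; (5,7)→{5,7}; (6,2)→{1,2,3}. Safe: 4. Place at column 4.
Columns [6, 1, 3, 5, 7, 2, 4], r−c [-5, 1, 0, -1, -2, 4, 3], r+c [7, 3, 6, 9, 12, 8, 11] are all distinct, so no two queens attack.

(1,6) (2,1) (3,3) (4,5) (5,7) (6,2) (7,4)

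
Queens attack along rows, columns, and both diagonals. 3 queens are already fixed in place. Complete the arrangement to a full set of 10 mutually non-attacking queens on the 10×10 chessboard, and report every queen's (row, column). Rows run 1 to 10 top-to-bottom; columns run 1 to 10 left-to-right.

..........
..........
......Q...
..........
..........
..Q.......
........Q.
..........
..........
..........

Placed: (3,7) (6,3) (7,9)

(1,6) (2,1) (3,7) (4,2) (5,8) (6,3) (7,9) (8,4) (9,10) (10,5)

Row 1: attacked by (3,7)→{5,7,9}; (6,3)→{3,8}; (7,9)→{3,9}. Safe: 1, 2, 4, 6, 10. Place at column 6.
Row 2: attacked by (1,6)→{5,6,7}; (3,7)→{6,7,8}; (6,3)→{3,7}; (7,9)→{4,9}. Safe: 1, 2, 10. Place at column 1.
Row 4: attacked by (1,6)→{3,6,9}; (2,1)→{1,3}; (3,7)→{6,7,8}; (6,3)→{1,3,5}; (7,9)→{6,9}. Safe: 2, 4, 10. Place at column 2.
Row 5: attacked by (1,6)→{2,6,10}; (2,1)→{1,4}; (3,7)→{5,7,9}; (4,2)→{1,2,3}; (6,3)→{2,3,4}; (7,9)→{7,9}. Safe: 8. Place at column 8.
Row 8: attacked by (1,6)→{6}; (2,1)→{1,7}; (3,7)→{2,7}; (4,2)→{2,6}; (5,8)→{5,8}; (6,3)→{1,3,5}; (7,9)→{8,9,10}. Safe: 4. Place at column 4.
Row 9: attacked by (1,6)→{6}; (2,1)→{1,8}; (3,7)→{1,7}; (4,2)→{2,7}; (5,8)→{4,8}; (6,3)→{3,6}; (7,9)→{7,9}; (8,4)→{3,4,5}. Safe: 10. Place at column 10.
Row 10: attacked by (1,6)→{6}; (2,1)→{1,9}; (3,7)→{7}; (4,2)→{2,8}; (5,8)→{3,8}; (6,3)→{3,7}; (7,9)→{6,9}; (8,4)→{2,4,6}; (9,10)→{9,10}. Safe: 5. Place at column 5.
Columns [6, 1, 7, 2, 8, 3, 9, 4, 10, 5], r−c [-5, 1, -4, 2, -3, 3, -2, 4, -1, 5], r+c [7, 3, 10, 6, 13, 9, 16, 12, 19, 15] are all distinct, so no two queens attack.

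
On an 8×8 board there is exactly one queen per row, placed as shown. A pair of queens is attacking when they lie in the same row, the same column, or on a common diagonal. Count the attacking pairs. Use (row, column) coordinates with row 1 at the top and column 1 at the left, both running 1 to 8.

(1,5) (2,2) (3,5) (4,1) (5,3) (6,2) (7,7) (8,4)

7

Same column: (1,5)–(3,5) (column 5); (2,2)–(6,2) (column 2).
Same diagonal: (2,2)–(7,7) (|2−7| = |2−7| = 5); (3,5)–(5,3) (|3−5| = |5−3| = 2); (3,5)–(6,2) (|3−6| = |5−2| = 3); (5,3)–(6,2) (|5−6| = |3−2| = 1); (6,2)–(8,4) (|6−8| = |2−4| = 2).
Total attacking pairs: 7.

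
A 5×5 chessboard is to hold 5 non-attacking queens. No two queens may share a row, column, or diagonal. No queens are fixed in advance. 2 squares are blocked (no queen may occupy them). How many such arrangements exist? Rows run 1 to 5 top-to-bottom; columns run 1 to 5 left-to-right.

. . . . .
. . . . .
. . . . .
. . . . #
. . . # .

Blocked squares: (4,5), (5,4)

6

Branch on row 1: col 1 → 0; col 2 → 1; col 3 → 2; col 4 → 1; col 5 → 2.
Sum: 0 + 1 + 2 + 1 + 2 = 6.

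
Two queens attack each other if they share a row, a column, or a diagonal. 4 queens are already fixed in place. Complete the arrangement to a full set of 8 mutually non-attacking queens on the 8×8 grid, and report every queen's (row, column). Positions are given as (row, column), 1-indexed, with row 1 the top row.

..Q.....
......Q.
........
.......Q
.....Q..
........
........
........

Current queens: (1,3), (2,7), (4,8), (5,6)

(1,3) (2,7) (3,2) (4,8) (5,6) (6,4) (7,1) (8,5)

Row 3: attacked by (1,3)→{1,3,5}; (2,7)→{6,7,8}; (4,8)→{7,8}; (5,6)→{4,6,8}. Safe: 2. Place at column 2.
Row 6: attacked by (1,3)→{3,8}; (2,7)→{3,7}; (3,2)→{2,5}; (4,8)→{6,8}; (5,6)→{5,6,7}. Safe: 1, 4. Place at column 4.
Row 7: attacked by (1,3)→{3}; (2,7)→{2,7}; (3,2)→{2,6}; (4,8)→{5,8}; (5,6)→{4,6,8}; (6,4)→{3,4,5}. Safe: 1. Place at column 1.
Row 8: attacked by (1,3)→{3}; (2,7)→{1,7}; (3,2)→{2,7}; (4,8)→{4,8}; (5,6)→{3,6}; (6,4)→{2,4,6}; (7,1)→{1,2}. Safe: 5. Place at column 5.
Columns [3, 7, 2, 8, 6, 4, 1, 5], r−c [-2, -5, 1, -4, -1, 2, 6, 3], r+c [4, 9, 5, 12, 11, 10, 8, 13] are all distinct, so no two queens attack.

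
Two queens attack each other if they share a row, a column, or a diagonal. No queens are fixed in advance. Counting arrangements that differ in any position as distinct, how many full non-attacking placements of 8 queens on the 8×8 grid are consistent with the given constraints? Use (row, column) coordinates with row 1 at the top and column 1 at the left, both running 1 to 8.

Branch on row 1: col 1 → 4; col 2 → 8; col 3 → 16; col 4 → 18; col 5 → 18; col 6 → 16; col 7 → 8; col 8 → 4.
Sum: 4 + 8 + 16 + 18 + 18 + 16 + 8 + 4 = 92.
(This is the classic 8-queens count.)

92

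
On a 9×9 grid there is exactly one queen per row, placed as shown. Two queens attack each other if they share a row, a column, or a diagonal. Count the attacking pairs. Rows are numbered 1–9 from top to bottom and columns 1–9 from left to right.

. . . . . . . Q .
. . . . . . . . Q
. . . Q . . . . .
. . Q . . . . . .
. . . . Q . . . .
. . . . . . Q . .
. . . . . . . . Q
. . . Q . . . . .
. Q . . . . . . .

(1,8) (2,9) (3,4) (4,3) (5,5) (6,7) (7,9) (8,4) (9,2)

6

Same column: (2,9)–(7,9) (column 9); (3,4)–(8,4) (column 4).
Same diagonal: (1,8)–(2,9) (|1−2| = |8−9| = 1); (2,9)–(9,2) (|2−9| = |9−2| = 7); (3,4)–(4,3) (|3−4| = |4−3| = 1); (3,4)–(6,7) (|3−6| = |4−7| = 3).
Total attacking pairs: 6.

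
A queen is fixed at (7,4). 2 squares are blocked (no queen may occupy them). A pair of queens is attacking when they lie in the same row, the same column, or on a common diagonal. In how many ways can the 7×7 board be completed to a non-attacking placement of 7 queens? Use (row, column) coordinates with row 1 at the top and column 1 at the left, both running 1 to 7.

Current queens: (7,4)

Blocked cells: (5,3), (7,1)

4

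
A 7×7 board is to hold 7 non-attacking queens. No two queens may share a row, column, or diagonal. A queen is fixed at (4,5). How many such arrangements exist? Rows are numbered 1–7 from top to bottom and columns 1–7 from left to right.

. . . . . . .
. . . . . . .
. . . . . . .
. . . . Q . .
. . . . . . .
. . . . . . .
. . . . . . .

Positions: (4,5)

4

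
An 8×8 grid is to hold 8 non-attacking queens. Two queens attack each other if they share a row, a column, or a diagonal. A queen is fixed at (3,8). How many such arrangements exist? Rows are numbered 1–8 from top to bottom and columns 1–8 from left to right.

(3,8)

16

Branch on row 1: col 1 → 2; col 2 → 1; col 3 → 4; col 4 → 4; col 5 → 4; col 7 → 1.
Sum: 2 + 1 + 4 + 4 + 4 + 1 = 16.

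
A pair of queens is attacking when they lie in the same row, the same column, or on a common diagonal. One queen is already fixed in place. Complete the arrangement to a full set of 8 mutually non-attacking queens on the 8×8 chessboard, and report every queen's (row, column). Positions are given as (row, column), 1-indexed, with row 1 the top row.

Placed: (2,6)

Row 1: attacked by (2,6)→{5,6,7}. Safe: 1, 2, 3, 4, 8. Place at column 4.
Row 3: attacked by (1,4)→{2,4,6}; (2,6)→{5,6,7}. Safe: 1, 3, 8. Place at column 1.
Row 4: attacked by (1,4)→{1,4,7}; (2,6)→{4,6,8}; (3,1)→{1,2}. Safe: 3, 5. Place at column 5.
Row 5: attacked by (1,4)→{4,8}; (2,6)→{3,6}; (3,1)→{1,3}; (4,5)→{4,5,6}. Safe: 2, 7. Place at column 2.
Row 6: attacked by (1,4)→{4}; (2,6)→{2,6}; (3,1)→{1,4}; (4,5)→{3,5,7}; (5,2)→{1,2,3}. Safe: 8. Place at column 8.
Row 7: attacked by (1,4)→{4}; (2,6)→{1,6}; (3,1)→{1,5}; (4,5)→{2,5,8}; (5,2)→{2,4}; (6,8)→{7,8}. Safe: 3. Place at column 3.
Row 8: attacked by (1,4)→{4}; (2,6)→{6}; (3,1)→{1,6}; (4,5)→{1,5}; (5,2)→{2,5}; (6,8)→{6,8}; (7,3)→{2,3,4}. Safe: 7. Place at column 7.
Columns [4, 6, 1, 5, 2, 8, 3, 7], r−c [-3, -4, 2, -1, 3, -2, 4, 1], r+c [5, 8, 4, 9, 7, 14, 10, 15] are all distinct, so no two queens attack.

(1,4) (2,6) (3,1) (4,5) (5,2) (6,8) (7,3) (8,7)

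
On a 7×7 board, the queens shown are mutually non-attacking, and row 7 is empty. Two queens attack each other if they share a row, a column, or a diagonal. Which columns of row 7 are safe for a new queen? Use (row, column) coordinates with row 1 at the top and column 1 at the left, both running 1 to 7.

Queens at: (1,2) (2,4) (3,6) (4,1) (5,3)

columns 7

(1,2) attacks row 7 at column 2.
(2,4) attacks row 7 at column 4.
(3,6) attacks row 7 at column 6 and diagonals 2.
(4,1) attacks row 7 at column 1 and diagonals 4.
(5,3) attacks row 7 at column 3 and diagonals 1, 5.
Attacked columns: {1, 2, 3, 4, 5, 6}. Safe: {7}.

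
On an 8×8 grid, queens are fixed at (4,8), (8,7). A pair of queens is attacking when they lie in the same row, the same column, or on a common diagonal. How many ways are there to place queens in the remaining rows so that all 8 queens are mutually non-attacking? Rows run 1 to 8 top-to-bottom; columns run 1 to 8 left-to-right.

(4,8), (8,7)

Branch on row 1: col 1 → 0; col 2 → 0; col 3 → 0; col 4 → 1; col 6 → 2.
Sum: 0 + 0 + 0 + 1 + 2 = 3.

3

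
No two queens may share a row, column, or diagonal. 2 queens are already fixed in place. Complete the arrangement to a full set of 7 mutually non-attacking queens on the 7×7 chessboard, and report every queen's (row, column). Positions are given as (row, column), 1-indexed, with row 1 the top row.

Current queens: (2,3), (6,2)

(1,5) (2,3) (3,1) (4,6) (5,4) (6,2) (7,7)

Row 1: attacked by (2,3)→{2,3,4}; (6,2)→{2,7}. Safe: 1, 5, 6. Place at column 5.
Row 3: attacked by (1,5)→{3,5,7}; (2,3)→{2,3,4}; (6,2)→{2,5}. Safe: 1, 6. Place at column 1.
Row 4: attacked by (1,5)→{2,5}; (2,3)→{1,3,5}; (3,1)→{1,2}; (6,2)→{2,4}. Safe: 6, 7. Place at column 6.
Row 5: attacked by (1,5)→{1,5}; (2,3)→{3,6}; (3,1)→{1,3}; (4,6)→{5,6,7}; (6,2)→{1,2,3}. Safe: 4. Place at column 4.
Row 7: attacked by (1,5)→{5}; (2,3)→{3}; (3,1)→{1,5}; (4,6)→{3,6}; (5,4)→{2,4,6}; (6,2)→{1,2,3}. Safe: 7. Place at column 7.
Columns [5, 3, 1, 6, 4, 2, 7], r−c [-4, -1, 2, -2, 1, 4, 0], r+c [6, 5, 4, 10, 9, 8, 14] are all distinct, so no two queens attack.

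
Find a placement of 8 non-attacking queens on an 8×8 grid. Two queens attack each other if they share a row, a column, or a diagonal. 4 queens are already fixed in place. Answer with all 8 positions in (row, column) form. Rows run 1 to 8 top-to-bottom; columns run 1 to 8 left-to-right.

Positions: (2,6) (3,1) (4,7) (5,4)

(1,2) (2,6) (3,1) (4,7) (5,4) (6,8) (7,3) (8,5)

Row 1: attacked by (2,6)→{5,6,7}; (3,1)→{1,3}; (4,7)→{4,7}; (5,4)→{4,8}. Safe: 2. Place at column 2.
Row 6: attacked by (1,2)→{2,7}; (2,6)→{2,6}; (3,1)→{1,4}; (4,7)→{5,7}; (5,4)→{3,4,5}. Safe: 8. Place at column 8.
Row 7: attacked by (1,2)→{2,8}; (2,6)→{1,6}; (3,1)→{1,5}; (4,7)→{4,7}; (5,4)→{2,4,6}; (6,8)→{7,8}. Safe: 3. Place at column 3.
Row 8: attacked by (1,2)→{2}; (2,6)→{6}; (3,1)→{1,6}; (4,7)→{3,7}; (5,4)→{1,4,7}; (6,8)→{6,8}; (7,3)→{2,3,4}. Safe: 5. Place at column 5.
Columns [2, 6, 1, 7, 4, 8, 3, 5], r−c [-1, -4, 2, -3, 1, -2, 4, 3], r+c [3, 8, 4, 11, 9, 14, 10, 13] are all distinct, so no two queens attack.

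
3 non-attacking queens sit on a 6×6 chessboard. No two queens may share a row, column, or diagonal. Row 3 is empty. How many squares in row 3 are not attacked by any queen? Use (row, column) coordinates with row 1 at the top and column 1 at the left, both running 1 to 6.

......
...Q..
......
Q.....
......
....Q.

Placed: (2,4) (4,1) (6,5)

(2,4) attacks row 3 at column 4 and diagonals 3, 5.
(4,1) attacks row 3 at column 1 and diagonals 2.
(6,5) attacks row 3 at column 5 and diagonals 2.
Attacked columns: {1, 2, 3, 4, 5}. Safe: {6}.

1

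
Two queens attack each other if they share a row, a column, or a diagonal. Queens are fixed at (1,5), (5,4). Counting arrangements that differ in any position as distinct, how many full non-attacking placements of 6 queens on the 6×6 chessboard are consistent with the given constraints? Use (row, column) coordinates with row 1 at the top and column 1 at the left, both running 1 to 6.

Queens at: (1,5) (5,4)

Branch on row 2: col 2 → 0; col 3 → 1.
Sum: 0 + 1 = 1.

1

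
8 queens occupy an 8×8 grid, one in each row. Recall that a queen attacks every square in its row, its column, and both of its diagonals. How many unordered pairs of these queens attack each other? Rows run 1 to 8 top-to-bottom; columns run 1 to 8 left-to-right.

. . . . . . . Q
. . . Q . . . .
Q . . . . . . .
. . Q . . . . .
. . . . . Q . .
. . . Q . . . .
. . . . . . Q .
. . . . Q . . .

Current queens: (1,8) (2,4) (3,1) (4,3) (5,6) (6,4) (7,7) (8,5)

Same column: (2,4)–(6,4) (column 4).
Same diagonal: (3,1)–(6,4) (|3−6| = |1−4| = 3).
Total attacking pairs: 2.

2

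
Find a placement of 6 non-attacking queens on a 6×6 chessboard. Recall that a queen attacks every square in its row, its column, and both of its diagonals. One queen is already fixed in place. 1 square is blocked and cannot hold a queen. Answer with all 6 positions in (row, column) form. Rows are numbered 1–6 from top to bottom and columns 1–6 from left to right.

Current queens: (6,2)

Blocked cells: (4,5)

Row 1: attacked by (6,2)→{2}. Safe: 1, 3, 4, 5, 6. Place at column 5.
Row 2: attacked by (1,5)→{4,5,6}; (6,2)→{2,6}. Safe: 1, 3. Place at column 3.
Row 3: attacked by (1,5)→{3,5}; (2,3)→{2,3,4}; (6,2)→{2,5}. Safe: 1, 6. Place at column 1.
Row 4: attacked by (1,5)→{2,5}; (2,3)→{1,3,5}; (3,1)→{1,2}; (6,2)→{2,4}. Blocked: 5. Safe: 6. Place at column 6.
Row 5: attacked by (1,5)→{1,5}; (2,3)→{3,6}; (3,1)→{1,3}; (4,6)→{5,6}; (6,2)→{1,2,3}. Safe: 4. Place at column 4.
Columns [5, 3, 1, 6, 4, 2], r−c [-4, -1, 2, -2, 1, 4], r+c [6, 5, 4, 10, 9, 8] are all distinct, so no two queens attack.

(1,5) (2,3) (3,1) (4,6) (5,4) (6,2)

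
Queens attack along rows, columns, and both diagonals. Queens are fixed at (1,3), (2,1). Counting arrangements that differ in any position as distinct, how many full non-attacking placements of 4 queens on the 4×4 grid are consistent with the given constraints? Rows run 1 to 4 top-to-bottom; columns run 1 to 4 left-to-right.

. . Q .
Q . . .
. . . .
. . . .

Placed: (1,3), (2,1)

1

Branch on row 3: col 4 → 1.
Sum: 1 = 1.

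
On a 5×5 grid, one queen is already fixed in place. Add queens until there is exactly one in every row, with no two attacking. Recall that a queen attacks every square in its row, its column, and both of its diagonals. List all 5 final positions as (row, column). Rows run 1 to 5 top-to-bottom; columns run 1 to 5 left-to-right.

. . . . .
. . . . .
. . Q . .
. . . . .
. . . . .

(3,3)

Row 1: attacked by (3,3)→{1,3,5}. Safe: 2, 4. Place at column 4.
Row 2: attacked by (1,4)→{3,4,5}; (3,3)→{2,3,4}. Safe: 1. Place at column 1.
Row 4: attacked by (1,4)→{1,4}; (2,1)→{1,3}; (3,3)→{2,3,4}. Safe: 5. Place at column 5.
Row 5: attacked by (1,4)→{4}; (2,1)→{1,4}; (3,3)→{1,3,5}; (4,5)→{4,5}. Safe: 2. Place at column 2.
Columns [4, 1, 3, 5, 2], r−c [-3, 1, 0, -1, 3], r+c [5, 3, 6, 9, 7] are all distinct, so no two queens attack.

(1,4) (2,1) (3,3) (4,5) (5,2)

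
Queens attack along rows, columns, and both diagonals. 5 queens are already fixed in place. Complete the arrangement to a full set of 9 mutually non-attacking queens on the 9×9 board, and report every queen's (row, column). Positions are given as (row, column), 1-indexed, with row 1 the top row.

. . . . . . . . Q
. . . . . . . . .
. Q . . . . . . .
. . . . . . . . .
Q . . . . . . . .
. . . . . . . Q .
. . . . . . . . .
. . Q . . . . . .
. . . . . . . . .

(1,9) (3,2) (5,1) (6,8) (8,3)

(1,9) (2,7) (3,2) (4,4) (5,1) (6,8) (7,5) (8,3) (9,6)

Row 2: attacked by (1,9)→{8,9}; (3,2)→{1,2,3}; (5,1)→{1,4}; (6,8)→{4,8}; (8,3)→{3,9}. Safe: 5, 6, 7. Place at column 7.
Row 4: attacked by (1,9)→{6,9}; (2,7)→{5,7,9}; (3,2)→{1,2,3}; (5,1)→{1,2}; (6,8)→{6,8}; (8,3)→{3,7}. Safe: 4. Place at column 4.
Row 7: attacked by (1,9)→{3,9}; (2,7)→{2,7}; (3,2)→{2,6}; (4,4)→{1,4,7}; (5,1)→{1,3}; (6,8)→{7,8,9}; (8,3)→{2,3,4}. Safe: 5. Place at column 5.
Row 9: attacked by (1,9)→{1,9}; (2,7)→{7}; (3,2)→{2,8}; (4,4)→{4,9}; (5,1)→{1,5}; (6,8)→{5,8}; (7,5)→{3,5,7}; (8,3)→{2,3,4}. Safe: 6. Place at column 6.
Columns [9, 7, 2, 4, 1, 8, 5, 3, 6], r−c [-8, -5, 1, 0, 4, -2, 2, 5, 3], r+c [10, 9, 5, 8, 6, 14, 12, 11, 15] are all distinct, so no two queens attack.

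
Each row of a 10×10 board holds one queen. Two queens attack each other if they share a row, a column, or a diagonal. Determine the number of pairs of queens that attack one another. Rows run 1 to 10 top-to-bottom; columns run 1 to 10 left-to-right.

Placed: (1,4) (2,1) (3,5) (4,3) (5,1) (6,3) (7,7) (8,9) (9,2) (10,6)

4

Same column: (2,1)–(5,1) (column 1); (4,3)–(6,3) (column 3).
Same diagonal: (2,1)–(4,3) (|2−4| = |1−3| = 2); (5,1)–(10,6) (|5−10| = |1−6| = 5).
Total attacking pairs: 4.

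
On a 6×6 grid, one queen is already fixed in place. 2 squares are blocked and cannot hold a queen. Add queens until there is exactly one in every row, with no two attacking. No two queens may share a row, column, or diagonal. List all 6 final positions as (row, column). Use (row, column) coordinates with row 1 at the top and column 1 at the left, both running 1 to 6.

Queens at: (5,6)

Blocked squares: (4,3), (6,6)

(1,4) (2,1) (3,5) (4,2) (5,6) (6,3)

Row 1: attacked by (5,6)→{2,6}. Safe: 1, 3, 4, 5. Place at column 4.
Row 2: attacked by (1,4)→{3,4,5}; (5,6)→{3,6}. Safe: 1, 2. Place at column 1.
Row 3: attacked by (1,4)→{2,4,6}; (2,1)→{1,2}; (5,6)→{4,6}. Safe: 3, 5. Place at column 5.
Row 4: attacked by (1,4)→{1,4}; (2,1)→{1,3}; (3,5)→{4,5,6}; (5,6)→{5,6}. Blocked: 3. Safe: 2. Place at column 2.
Row 6: attacked by (1,4)→{4}; (2,1)→{1,5}; (3,5)→{2,5}; (4,2)→{2,4}; (5,6)→{5,6}. Blocked: 6. Safe: 3. Place at column 3.
Columns [4, 1, 5, 2, 6, 3], r−c [-3, 1, -2, 2, -1, 3], r+c [5, 3, 8, 6, 11, 9] are all distinct, so no two queens attack.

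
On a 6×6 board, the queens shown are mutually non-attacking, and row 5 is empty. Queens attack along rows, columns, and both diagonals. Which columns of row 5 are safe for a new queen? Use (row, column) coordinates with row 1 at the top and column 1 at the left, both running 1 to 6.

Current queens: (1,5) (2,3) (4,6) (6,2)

columns 4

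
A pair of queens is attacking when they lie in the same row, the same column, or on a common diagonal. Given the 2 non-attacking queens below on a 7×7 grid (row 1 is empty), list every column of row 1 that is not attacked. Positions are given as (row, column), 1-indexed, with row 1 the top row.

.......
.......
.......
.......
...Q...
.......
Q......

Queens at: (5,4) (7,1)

columns 2, 3, 5, 6

(5,4) attacks row 1 at column 4.
(7,1) attacks row 1 at column 1 and diagonals 7.
Attacked columns: {1, 4, 7}. Safe: {2, 3, 5, 6}.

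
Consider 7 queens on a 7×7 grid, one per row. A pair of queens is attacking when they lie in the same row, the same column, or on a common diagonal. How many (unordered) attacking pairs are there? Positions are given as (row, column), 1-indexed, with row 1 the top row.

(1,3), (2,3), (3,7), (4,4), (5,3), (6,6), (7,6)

6

Same column: (1,3)–(2,3) (column 3); (1,3)–(5,3) (column 3); (2,3)–(5,3) (column 3); (6,6)–(7,6) (column 6).
Same diagonal: (4,4)–(5,3) (|4−5| = |4−3| = 1); (4,4)–(6,6) (|4−6| = |4−6| = 2).
Total attacking pairs: 6.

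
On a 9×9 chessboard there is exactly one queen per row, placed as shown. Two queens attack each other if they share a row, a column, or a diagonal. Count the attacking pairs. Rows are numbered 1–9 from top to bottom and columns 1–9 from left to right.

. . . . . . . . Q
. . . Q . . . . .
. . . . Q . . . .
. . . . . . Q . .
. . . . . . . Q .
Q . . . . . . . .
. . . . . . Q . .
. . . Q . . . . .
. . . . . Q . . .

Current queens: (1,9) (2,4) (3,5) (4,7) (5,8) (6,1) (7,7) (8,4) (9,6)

4

Same column: (2,4)–(8,4) (column 4); (4,7)–(7,7) (column 7).
Same diagonal: (2,4)–(3,5) (|2−3| = |4−5| = 1); (4,7)–(5,8) (|4−5| = |7−8| = 1).
Total attacking pairs: 4.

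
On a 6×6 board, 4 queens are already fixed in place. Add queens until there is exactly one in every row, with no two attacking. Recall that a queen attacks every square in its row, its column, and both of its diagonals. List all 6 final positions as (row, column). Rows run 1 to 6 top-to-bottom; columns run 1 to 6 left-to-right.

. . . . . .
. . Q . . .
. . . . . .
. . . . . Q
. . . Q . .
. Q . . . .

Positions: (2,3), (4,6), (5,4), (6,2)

(1,5) (2,3) (3,1) (4,6) (5,4) (6,2)

Row 1: attacked by (2,3)→{2,3,4}; (4,6)→{3,6}; (5,4)→{4}; (6,2)→{2}. Safe: 1, 5. Place at column 5.
Row 3: attacked by (1,5)→{3,5}; (2,3)→{2,3,4}; (4,6)→{5,6}; (5,4)→{2,4,6}; (6,2)→{2,5}. Safe: 1. Place at column 1.
Columns [5, 3, 1, 6, 4, 2], r−c [-4, -1, 2, -2, 1, 4], r+c [6, 5, 4, 10, 9, 8] are all distinct, so no two queens attack.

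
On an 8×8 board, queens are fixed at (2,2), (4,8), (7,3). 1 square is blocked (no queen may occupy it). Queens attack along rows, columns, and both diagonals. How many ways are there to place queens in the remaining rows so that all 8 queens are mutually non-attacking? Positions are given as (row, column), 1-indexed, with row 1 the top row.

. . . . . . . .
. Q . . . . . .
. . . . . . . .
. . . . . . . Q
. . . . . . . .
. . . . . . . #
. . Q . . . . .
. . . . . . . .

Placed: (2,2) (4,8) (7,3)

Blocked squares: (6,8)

Branch on row 1: col 4 → 1; col 6 → 0; col 7 → 0.
Sum: 1 + 0 + 0 = 1.

1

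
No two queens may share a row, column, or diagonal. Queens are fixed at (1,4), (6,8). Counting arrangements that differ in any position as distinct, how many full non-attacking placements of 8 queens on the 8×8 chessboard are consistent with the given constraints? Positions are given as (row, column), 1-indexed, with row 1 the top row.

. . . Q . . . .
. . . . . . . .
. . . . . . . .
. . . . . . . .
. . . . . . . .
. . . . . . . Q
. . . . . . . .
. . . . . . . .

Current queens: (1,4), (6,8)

4

Branch on row 2: col 1 → 0; col 2 → 3; col 6 → 1; col 7 → 0.
Sum: 0 + 3 + 1 + 0 = 4.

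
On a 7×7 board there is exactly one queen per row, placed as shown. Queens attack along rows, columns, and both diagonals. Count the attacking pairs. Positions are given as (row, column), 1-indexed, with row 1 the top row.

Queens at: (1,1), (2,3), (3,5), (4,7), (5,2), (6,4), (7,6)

0

All columns are distinct and no two queens satisfy |Δrow| = |Δcol|, so no pair attacks.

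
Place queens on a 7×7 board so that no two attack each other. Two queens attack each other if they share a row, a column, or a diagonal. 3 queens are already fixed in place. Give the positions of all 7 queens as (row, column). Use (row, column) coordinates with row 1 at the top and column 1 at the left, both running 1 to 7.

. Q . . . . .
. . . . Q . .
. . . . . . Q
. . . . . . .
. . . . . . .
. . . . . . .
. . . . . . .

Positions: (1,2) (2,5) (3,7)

Row 4: attacked by (1,2)→{2,5}; (2,5)→{3,5,7}; (3,7)→{6,7}. Safe: 1, 4. Place at column 4.
Row 5: attacked by (1,2)→{2,6}; (2,5)→{2,5}; (3,7)→{5,7}; (4,4)→{3,4,5}. Safe: 1. Place at column 1.
Row 6: attacked by (1,2)→{2,7}; (2,5)→{1,5}; (3,7)→{4,7}; (4,4)→{2,4,6}; (5,1)→{1,2}. Safe: 3. Place at column 3.
Row 7: attacked by (1,2)→{2}; (2,5)→{5}; (3,7)→{3,7}; (4,4)→{1,4,7}; (5,1)→{1,3}; (6,3)→{2,3,4}. Safe: 6. Place at column 6.
Columns [2, 5, 7, 4, 1, 3, 6], r−c [-1, -3, -4, 0, 4, 3, 1], r+c [3, 7, 10, 8, 6, 9, 13] are all distinct, so no two queens attack.

(1,2) (2,5) (3,7) (4,4) (5,1) (6,3) (7,6)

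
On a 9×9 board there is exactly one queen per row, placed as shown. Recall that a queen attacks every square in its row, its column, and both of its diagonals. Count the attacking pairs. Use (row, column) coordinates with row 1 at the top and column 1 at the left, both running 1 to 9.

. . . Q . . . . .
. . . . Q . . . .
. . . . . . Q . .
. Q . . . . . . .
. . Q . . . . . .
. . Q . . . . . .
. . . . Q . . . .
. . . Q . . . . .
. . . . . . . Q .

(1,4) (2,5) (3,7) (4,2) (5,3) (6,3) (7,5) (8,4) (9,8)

8

Same column: (1,4)–(8,4) (column 4); (2,5)–(7,5) (column 5); (5,3)–(6,3) (column 3).
Same diagonal: (1,4)–(2,5) (|1−2| = |4−5| = 1); (4,2)–(5,3) (|4−5| = |2−3| = 1); (4,2)–(7,5) (|4−7| = |2−5| = 3); (5,3)–(7,5) (|5−7| = |3−5| = 2); (7,5)–(8,4) (|7−8| = |5−4| = 1).
Total attacking pairs: 8.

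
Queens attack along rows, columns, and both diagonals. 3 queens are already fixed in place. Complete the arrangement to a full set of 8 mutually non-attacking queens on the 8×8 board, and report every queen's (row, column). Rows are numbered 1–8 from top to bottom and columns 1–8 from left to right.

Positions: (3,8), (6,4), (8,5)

(1,1) (2,6) (3,8) (4,3) (5,7) (6,4) (7,2) (8,5)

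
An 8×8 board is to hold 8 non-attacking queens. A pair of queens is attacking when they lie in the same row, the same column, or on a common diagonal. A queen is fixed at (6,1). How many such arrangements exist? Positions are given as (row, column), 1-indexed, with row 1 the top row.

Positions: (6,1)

16

Branch on row 1: col 2 → 1; col 3 → 4; col 4 → 4; col 5 → 4; col 7 → 3; col 8 → 0.
Sum: 1 + 4 + 4 + 4 + 3 + 0 = 16.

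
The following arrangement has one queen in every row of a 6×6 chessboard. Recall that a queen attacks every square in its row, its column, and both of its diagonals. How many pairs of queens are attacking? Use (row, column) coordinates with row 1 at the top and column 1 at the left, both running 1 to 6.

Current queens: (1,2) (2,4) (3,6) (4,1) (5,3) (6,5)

0

All columns are distinct and no two queens satisfy |Δrow| = |Δcol|, so no pair attacks.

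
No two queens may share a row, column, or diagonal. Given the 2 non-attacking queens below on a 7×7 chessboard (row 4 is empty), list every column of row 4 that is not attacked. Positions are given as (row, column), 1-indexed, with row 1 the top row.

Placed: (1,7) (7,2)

columns 1, 3, 6

(1,7) attacks row 4 at column 7 and diagonals 4.
(7,2) attacks row 4 at column 2 and diagonals 5.
Attacked columns: {2, 4, 5, 7}. Safe: {1, 3, 6}.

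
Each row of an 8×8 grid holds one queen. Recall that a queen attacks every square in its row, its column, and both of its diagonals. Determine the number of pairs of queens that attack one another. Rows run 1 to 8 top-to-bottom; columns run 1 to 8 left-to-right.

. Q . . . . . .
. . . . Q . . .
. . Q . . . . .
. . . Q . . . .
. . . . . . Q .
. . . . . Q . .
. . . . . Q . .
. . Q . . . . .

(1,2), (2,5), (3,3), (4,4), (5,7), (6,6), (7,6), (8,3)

6

Same column: (3,3)–(8,3) (column 3); (6,6)–(7,6) (column 6).
Same diagonal: (3,3)–(4,4) (|3−4| = |3−4| = 1); (3,3)–(6,6) (|3−6| = |3−6| = 3); (4,4)–(6,6) (|4−6| = |4−6| = 2); (5,7)–(6,6) (|5−6| = |7−6| = 1).
Total attacking pairs: 6.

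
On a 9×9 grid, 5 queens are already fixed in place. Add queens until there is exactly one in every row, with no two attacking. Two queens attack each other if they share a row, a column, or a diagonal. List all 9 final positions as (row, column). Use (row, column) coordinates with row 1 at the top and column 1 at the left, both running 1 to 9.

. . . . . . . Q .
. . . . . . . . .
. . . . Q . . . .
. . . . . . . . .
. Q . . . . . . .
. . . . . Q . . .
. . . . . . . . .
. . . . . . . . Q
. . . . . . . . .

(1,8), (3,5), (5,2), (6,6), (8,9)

Row 2: attacked by (1,8)→{7,8,9}; (3,5)→{4,5,6}; (5,2)→{2,5}; (6,6)→{2,6}; (8,9)→{3,9}. Safe: 1. Place at column 1.
Row 4: attacked by (1,8)→{5,8}; (2,1)→{1,3}; (3,5)→{4,5,6}; (5,2)→{1,2,3}; (6,6)→{4,6,8}; (8,9)→{5,9}. Safe: 7. Place at column 7.
Row 7: attacked by (1,8)→{2,8}; (2,1)→{1,6}; (3,5)→{1,5,9}; (4,7)→{4,7}; (5,2)→{2,4}; (6,6)→{5,6,7}; (8,9)→{8,9}. Safe: 3. Place at column 3.
Row 9: attacked by (1,8)→{8}; (2,1)→{1,8}; (3,5)→{5}; (4,7)→{2,7}; (5,2)→{2,6}; (6,6)→{3,6,9}; (7,3)→{1,3,5}; (8,9)→{8,9}. Safe: 4. Place at column 4.
Columns [8, 1, 5, 7, 2, 6, 3, 9, 4], r−c [-7, 1, -2, -3, 3, 0, 4, -1, 5], r+c [9, 3, 8, 11, 7, 12, 10, 17, 13] are all distinct, so no two queens attack.

(1,8) (2,1) (3,5) (4,7) (5,2) (6,6) (7,3) (8,9) (9,4)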